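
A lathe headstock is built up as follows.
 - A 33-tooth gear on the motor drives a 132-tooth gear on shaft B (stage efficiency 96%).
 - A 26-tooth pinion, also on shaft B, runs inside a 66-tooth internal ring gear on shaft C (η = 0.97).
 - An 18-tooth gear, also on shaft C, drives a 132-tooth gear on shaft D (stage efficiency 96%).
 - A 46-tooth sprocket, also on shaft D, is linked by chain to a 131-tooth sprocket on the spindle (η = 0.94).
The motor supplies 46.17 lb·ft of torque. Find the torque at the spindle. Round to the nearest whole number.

8227 lb·ft

gear mesh 132/33 = 4 → τ = 46.17·4·0.96 = 177.29 lb·ft
internal gear 66/26 = 2.5385 → τ = 177.29·2.5385·0.97 = 436.55 lb·ft
gear mesh 132/18 = 7.3333 → τ = 436.55·7.3333·0.96 = 3073.3 lb·ft
chain 131/46 = 2.8478 → τ = 3073.3·2.8478·0.94 = 8227.1 lb·ft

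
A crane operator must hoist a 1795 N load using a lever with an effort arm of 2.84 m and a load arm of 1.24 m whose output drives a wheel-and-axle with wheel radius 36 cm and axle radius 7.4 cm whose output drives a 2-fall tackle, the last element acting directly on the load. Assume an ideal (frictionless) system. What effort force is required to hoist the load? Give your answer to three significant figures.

80.6 N

Lever MA = effort arm / load arm = 2.84/1.24 = 2.2903.
Wheel-and-axle MA = R/r = 36/7.4 = 4.8649.
Block-and-tackle MA = number of supporting rope parts = 2.
Combined ideal MA = 2.2903 × 4.8649 × 2 = 22.284.
Effort = load / MA = 1795 / 22.284 = 80.55 N.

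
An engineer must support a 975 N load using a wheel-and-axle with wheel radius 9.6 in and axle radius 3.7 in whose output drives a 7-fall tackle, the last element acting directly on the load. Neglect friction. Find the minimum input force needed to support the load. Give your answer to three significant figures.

53.7 N

Wheel-and-axle MA = R/r = 9.6/3.7 = 2.5946.
Block-and-tackle MA = number of supporting rope parts = 7.
Combined ideal MA = 2.5946 × 7 = 18.162.
Effort = load / MA = 975 / 18.162 = 53.683 N.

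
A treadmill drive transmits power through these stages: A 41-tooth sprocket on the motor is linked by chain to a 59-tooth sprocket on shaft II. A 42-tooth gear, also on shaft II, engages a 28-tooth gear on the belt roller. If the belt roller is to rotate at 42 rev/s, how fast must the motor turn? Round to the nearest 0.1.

Overall ratio R = 1.439 × 0.66667 = 0.95935.
Required input speed = output speed × R = 42 × 0.95935 = 40.293 rev/s.

40.3 rev/s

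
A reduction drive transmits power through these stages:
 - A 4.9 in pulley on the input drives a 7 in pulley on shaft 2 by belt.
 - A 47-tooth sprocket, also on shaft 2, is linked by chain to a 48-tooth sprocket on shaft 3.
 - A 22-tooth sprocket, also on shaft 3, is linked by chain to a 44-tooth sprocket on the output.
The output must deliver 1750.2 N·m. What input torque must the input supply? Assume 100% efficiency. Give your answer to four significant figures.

599.8 N·m

Overall ratio R = 1.4286 × 1.0213 × 2 = 2.9179.
Input torque = output torque / R = 1750.2 / 2.9179 = 599.81 N·m.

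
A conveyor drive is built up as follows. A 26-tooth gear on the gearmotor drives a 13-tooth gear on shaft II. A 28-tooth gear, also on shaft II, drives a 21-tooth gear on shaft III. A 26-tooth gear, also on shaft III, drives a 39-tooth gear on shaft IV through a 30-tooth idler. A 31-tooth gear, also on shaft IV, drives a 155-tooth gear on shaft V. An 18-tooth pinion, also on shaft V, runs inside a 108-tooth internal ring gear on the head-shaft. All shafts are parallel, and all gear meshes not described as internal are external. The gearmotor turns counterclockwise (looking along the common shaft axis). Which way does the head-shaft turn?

the gearmotor → shaft II: external mesh, 1 reversal → CW.
shaft II → shaft III: external mesh, 1 reversal → CCW.
shaft III → shaft IV: driver → idler → driven is 2 external meshes, 2 reversals → CCW.
shaft IV → shaft V: external mesh, 1 reversal → CW.
shaft V → the head-shaft: internal mesh, same direction → CW.
5 reversals in total — an odd number — so the head-shaft turns opposite to the gearmotor.

clockwise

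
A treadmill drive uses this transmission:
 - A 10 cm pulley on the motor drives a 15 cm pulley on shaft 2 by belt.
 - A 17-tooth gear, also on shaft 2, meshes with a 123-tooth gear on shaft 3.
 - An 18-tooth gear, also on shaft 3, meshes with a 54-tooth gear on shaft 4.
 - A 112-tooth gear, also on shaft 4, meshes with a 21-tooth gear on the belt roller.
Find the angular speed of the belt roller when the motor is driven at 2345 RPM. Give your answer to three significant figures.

the motor → shaft 2 (belt, 15/10): 2345 ÷ 1.5 = 1563.3 RPM
shaft 2 → shaft 3 (gear mesh, 123/17): 1563.3 ÷ 7.2353 = 216.07 RPM
shaft 3 → shaft 4 (gear mesh, 54/18): 216.07 ÷ 3 = 72.023 RPM
shaft 4 → the belt roller (gear mesh, 21/112): 72.023 ÷ 0.1875 = 384.13 RPM

384 RPM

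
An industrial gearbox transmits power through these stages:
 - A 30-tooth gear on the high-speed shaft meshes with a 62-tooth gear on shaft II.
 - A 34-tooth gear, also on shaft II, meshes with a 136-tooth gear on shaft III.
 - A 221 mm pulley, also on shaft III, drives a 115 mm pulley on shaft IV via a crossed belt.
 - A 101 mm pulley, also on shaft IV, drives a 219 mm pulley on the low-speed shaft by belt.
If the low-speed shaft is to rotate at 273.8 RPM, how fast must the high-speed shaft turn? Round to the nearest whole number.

Overall ratio R = 2.0667 × 4 × 0.52036 × 2.1683 = 9.3274.
Required input speed = output speed × R = 273.8 × 9.3274 = 2553.8 RPM.

2554 RPM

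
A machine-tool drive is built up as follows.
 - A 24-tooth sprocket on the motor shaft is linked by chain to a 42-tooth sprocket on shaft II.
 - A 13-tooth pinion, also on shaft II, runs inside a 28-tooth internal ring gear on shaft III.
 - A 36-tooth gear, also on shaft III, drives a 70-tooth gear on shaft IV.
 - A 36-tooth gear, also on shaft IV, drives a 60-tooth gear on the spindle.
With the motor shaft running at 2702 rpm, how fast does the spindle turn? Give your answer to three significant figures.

chain 42/24 = 1.75 → 2702/1.75 = 1544 rpm
internal gear 28/13 = 2.1538 → 1544/2.1538 = 716.86 rpm
gear mesh 70/36 = 1.9444 → 716.86/1.9444 = 368.67 rpm
gear mesh 60/36 = 1.6667 → 368.67/1.6667 = 221.2 rpm

221 rpm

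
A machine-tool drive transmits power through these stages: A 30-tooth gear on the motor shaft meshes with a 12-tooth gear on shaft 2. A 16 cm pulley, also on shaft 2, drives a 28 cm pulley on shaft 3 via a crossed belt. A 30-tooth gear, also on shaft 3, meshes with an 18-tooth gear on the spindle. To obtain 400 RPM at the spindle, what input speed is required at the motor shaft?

168 RPM

Overall ratio R = 0.4 × 1.75 × 0.6 = 0.42.
Required input speed = output speed × R = 400 × 0.42 = 168 RPM.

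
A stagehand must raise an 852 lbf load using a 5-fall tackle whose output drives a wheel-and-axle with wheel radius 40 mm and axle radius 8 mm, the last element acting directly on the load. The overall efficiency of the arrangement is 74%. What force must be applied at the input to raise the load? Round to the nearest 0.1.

Block-and-tackle MA = number of supporting rope parts = 5.
Wheel-and-axle MA = R/r = 40/8 = 5.
Combined ideal MA = 5 × 5 = 25.
Actual MA = 25 × 0.74 = 18.5.
Effort = load / actual MA = 852 / 18.5 = 46.054 lbf.

46.1 lbf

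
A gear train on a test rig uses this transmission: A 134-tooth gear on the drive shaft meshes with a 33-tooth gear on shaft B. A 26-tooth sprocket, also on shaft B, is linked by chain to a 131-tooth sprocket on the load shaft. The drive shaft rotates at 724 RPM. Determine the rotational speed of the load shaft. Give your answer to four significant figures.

583.5 RPM

gear mesh 33/134 = 0.24627 → 724/0.24627 = 2939.9 RPM
chain 131/26 = 5.0385 → 2939.9/5.0385 = 583.49 RPM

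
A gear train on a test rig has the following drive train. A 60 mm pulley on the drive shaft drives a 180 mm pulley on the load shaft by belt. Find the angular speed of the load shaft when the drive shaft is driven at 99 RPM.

belt 180/60 = 3 → 99/3 = 33 RPM

33 RPM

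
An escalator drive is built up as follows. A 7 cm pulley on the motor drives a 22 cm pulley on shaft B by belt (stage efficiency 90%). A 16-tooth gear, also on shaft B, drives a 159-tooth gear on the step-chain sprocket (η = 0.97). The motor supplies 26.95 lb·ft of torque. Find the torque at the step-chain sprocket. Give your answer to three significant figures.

735 lb·ft

Belt: ratio = 22/7 = 3.1429; torque at shaft B = 26.95 × 3.1429 × 0.90 = 76.23 lb·ft.
Gear mesh: ratio = 159/16 = 9.9375; torque at the step-chain sprocket = 76.23 × 9.9375 × 0.97 = 734.81 lb·ft.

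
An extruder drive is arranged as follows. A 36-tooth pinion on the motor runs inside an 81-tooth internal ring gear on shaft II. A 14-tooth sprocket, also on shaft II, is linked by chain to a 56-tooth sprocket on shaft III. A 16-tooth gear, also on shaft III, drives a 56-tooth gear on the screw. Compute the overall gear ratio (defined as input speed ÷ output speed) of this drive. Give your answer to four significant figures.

Each stage contributes driven/driver: internal gear 81/36 = 2.25, chain 56/14 = 4, gear mesh 56/16 = 3.5.
Overall: 2.25 × 4 × 3.5 = 31.5.

31.50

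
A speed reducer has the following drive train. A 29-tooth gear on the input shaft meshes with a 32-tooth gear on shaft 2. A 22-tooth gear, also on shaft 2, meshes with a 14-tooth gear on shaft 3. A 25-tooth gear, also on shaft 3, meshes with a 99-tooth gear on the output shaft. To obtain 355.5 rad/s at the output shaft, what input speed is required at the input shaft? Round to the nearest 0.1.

988.5 rad/s

Overall ratio R = 1.1034 × 0.63636 × 3.96 = 2.7807.
Required input speed = output speed × R = 355.5 × 2.7807 = 988.54 rad/s.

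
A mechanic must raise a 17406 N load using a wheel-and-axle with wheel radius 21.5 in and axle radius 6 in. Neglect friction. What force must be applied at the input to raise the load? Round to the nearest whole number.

Wheel-and-axle MA = R/r = 21.5/6 = 3.5833.
Effort = load / MA = 17406 / 3.5833 = 4857.5 N.

4857 N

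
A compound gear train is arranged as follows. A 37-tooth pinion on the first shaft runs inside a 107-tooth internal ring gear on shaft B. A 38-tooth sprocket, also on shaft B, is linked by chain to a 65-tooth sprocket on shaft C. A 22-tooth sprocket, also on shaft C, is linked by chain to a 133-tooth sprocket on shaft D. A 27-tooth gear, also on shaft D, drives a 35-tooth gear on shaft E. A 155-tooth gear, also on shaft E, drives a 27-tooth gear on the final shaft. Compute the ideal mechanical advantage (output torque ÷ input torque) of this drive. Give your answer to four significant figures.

Each stage contributes driven/driver: internal gear 107/37 = 2.8919, chain 65/38 = 1.7105, chain 133/22 = 6.0455, gear mesh 35/27 = 1.2963, gear mesh 27/155 = 0.17419.
Overall: 2.8919 × 1.7105 × 6.0455 × 1.2963 × 0.17419 = 6.7527.

6.753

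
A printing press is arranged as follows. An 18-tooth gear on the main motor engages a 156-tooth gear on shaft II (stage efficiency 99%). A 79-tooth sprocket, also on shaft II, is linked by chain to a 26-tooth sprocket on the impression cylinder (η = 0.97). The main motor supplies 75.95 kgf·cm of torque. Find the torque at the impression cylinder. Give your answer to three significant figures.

208 kgf·cm

gear mesh 156/18 = 8.6667 → τ = 75.95·8.6667·0.99 = 651.65 kgf·cm
chain 26/79 = 0.32911 → τ = 651.65·0.32911·0.97 = 208.03 kgf·cm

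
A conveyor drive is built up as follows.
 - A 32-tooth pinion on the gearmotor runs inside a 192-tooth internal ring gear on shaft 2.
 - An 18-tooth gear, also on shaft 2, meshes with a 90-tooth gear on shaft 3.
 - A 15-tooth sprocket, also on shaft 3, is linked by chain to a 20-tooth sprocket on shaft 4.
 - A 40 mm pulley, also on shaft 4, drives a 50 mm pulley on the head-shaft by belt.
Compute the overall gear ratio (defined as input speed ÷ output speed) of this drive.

Each stage contributes driven/driver: internal gear 192/32 = 6, gear mesh 90/18 = 5, chain 20/15 = 1.3333, belt 50/40 = 1.25.
Overall: 6 × 5 × 1.3333 × 1.25 = 50.

50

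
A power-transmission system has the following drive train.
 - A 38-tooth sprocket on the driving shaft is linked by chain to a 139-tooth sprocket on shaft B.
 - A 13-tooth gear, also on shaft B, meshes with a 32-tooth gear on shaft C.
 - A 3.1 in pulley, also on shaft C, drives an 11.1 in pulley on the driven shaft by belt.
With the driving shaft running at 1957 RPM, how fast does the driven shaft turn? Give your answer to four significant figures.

the driving shaft → shaft B (chain, 139/38): 1957 ÷ 3.6579 = 535.01 RPM
shaft B → shaft C (gear mesh, 32/13): 535.01 ÷ 2.4615 = 217.35 RPM
shaft C → the driven shaft (belt, 11.1/3.1): 217.35 ÷ 3.5806 = 60.7 RPM

60.70 RPM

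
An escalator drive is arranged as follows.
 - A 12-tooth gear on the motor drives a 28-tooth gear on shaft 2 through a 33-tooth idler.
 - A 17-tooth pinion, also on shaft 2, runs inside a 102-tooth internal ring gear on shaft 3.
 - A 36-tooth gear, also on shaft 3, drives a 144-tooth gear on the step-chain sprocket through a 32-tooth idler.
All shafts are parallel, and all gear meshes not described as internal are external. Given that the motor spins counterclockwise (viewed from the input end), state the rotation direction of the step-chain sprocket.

counterclockwise

the motor → shaft 2: driver → idler → driven is 2 external meshes, 2 reversals → CCW.
shaft 2 → shaft 3: internal mesh, same direction → CCW.
shaft 3 → the step-chain sprocket: driver → idler → driven is 2 external meshes, 2 reversals → CCW.
4 reversals in total — an even number — so the step-chain sprocket turns the same way as the motor.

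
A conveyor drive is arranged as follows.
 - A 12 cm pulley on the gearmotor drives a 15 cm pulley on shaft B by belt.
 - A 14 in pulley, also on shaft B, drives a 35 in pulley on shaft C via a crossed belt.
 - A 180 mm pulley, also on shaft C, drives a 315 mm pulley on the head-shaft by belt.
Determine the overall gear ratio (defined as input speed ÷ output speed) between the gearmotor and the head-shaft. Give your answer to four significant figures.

5.469

Each stage contributes driven/driver: belt 15/12 = 1.25, belt 35/14 = 2.5, belt 315/180 = 1.75.
Overall: 1.25 × 2.5 × 1.75 = 5.4688.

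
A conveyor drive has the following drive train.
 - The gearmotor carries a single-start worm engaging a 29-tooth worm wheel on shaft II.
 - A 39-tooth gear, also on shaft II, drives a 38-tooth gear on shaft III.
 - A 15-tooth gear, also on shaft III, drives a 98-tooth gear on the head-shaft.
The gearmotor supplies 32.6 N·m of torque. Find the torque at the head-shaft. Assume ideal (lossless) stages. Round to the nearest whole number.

6018 N·m

After the worm (29/1): 32.6 × 29 = 945.4 N·m
After the gear mesh (38/39): 945.4 × 0.97436 = 921.16 N·m
After the gear mesh (98/15): 921.16 × 6.5333 = 6018.2 N·m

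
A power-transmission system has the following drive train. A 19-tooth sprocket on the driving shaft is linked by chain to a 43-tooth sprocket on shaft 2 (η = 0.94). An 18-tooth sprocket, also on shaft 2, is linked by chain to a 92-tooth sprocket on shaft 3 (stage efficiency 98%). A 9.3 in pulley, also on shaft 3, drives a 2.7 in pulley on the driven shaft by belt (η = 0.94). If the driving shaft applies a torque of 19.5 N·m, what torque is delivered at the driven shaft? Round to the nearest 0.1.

56.7 N·m

Chain: ratio = 43/19 = 2.2632; torque at shaft 2 = 19.5 × 2.2632 × 0.94 = 41.484 N·m.
Chain: ratio = 92/18 = 5.1111; torque at shaft 3 = 41.484 × 5.1111 × 0.98 = 207.79 N·m.
Belt: ratio = 2.7/9.3 = 0.29032; torque at the driven shaft = 207.79 × 0.29032 × 0.94 = 56.706 N·m.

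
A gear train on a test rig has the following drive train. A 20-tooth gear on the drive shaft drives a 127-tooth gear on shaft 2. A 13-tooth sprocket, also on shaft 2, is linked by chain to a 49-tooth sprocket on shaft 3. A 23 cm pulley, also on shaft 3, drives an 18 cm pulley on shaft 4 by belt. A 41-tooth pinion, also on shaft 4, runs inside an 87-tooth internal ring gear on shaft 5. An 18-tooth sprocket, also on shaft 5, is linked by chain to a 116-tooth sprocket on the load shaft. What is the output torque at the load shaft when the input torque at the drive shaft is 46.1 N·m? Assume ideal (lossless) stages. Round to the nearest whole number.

11808 N·m

After the gear mesh (127/20): 46.1 × 6.35 = 292.74 N·m
After the chain (49/13): 292.74 × 3.7692 = 1103.4 N·m
After the belt (18/23): 1103.4 × 0.78261 = 863.52 N·m
After the internal gear (87/41): 863.52 × 2.122 = 1832.3 N·m
After the chain (116/18): 1832.3 × 6.4444 = 11808 N·m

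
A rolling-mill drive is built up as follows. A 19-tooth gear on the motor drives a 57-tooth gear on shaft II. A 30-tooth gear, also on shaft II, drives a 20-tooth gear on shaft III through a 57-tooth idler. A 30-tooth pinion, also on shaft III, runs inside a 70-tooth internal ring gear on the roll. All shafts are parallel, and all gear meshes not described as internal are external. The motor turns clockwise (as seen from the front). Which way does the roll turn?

the motor → shaft II: external mesh, 1 reversal → CCW.
shaft II → shaft III: driver → idler → driven is 2 external meshes, 2 reversals → CCW.
shaft III → the roll: internal mesh, same direction → CCW.
3 reversals in total — an odd number — so the roll turns opposite to the motor.

counterclockwise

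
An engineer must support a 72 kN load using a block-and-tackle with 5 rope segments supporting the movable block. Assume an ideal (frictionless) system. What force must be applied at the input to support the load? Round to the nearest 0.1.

14.4 kN

Block-and-tackle MA = number of supporting rope parts = 5.
Effort = load / MA = 72 / 5 = 14.4 kN.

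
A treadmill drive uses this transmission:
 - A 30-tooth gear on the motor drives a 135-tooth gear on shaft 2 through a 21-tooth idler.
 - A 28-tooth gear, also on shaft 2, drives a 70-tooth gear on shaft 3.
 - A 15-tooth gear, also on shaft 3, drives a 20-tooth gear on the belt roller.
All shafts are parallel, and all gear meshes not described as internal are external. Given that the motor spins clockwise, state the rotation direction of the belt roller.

the motor → shaft 2: driver → idler → driven is 2 external meshes, 2 reversals → CW.
shaft 2 → shaft 3: external mesh, 1 reversal → CCW.
shaft 3 → the belt roller: external mesh, 1 reversal → CW.
4 reversals in total — an even number — so the belt roller turns the same way as the motor.

clockwise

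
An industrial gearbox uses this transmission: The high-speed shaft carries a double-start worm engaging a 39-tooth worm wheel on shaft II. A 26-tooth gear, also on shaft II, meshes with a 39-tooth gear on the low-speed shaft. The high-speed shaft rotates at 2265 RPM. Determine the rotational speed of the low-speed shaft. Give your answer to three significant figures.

worm 39/2 = 19.5 → 2265/19.5 = 116.15 RPM
gear mesh 39/26 = 1.5 → 116.15/1.5 = 77.436 RPM

77.4 RPM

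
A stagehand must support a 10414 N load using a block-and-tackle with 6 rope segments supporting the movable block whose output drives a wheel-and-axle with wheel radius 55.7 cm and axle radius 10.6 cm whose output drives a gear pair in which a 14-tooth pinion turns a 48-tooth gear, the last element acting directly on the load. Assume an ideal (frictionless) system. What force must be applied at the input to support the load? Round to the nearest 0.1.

96.3 N

Block-and-tackle MA = number of supporting rope parts = 6.
Wheel-and-axle MA = R/r = 55.7/10.6 = 5.2547.
Gear pair MA = 48/14 = 3.4286.
Combined ideal MA = 6 × 5.2547 × 3.4286 = 108.1.
Effort = load / MA = 10414 / 108.1 = 96.339 N.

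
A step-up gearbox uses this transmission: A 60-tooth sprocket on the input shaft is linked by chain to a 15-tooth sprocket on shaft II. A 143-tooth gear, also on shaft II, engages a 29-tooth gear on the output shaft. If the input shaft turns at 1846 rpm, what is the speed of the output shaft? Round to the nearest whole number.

36411 rpm

Chain: ratio = 15/60 = 0.25, so shaft II turns at 1846 / 0.25 = 7384 rpm.
Gear mesh: ratio = 29/143 = 0.2028, so the output shaft turns at 7384 / 0.2028 = 36411 rpm.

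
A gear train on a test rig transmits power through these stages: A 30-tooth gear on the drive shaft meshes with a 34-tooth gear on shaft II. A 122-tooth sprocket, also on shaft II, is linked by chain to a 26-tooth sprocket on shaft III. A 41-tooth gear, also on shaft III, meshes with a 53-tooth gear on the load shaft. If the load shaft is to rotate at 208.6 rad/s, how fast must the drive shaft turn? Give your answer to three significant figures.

65.1 rad/s

Overall ratio R = 1.1333 × 0.21311 × 1.2927 = 0.31222.
Required input speed = output speed × R = 208.6 × 0.31222 = 65.129 rad/s.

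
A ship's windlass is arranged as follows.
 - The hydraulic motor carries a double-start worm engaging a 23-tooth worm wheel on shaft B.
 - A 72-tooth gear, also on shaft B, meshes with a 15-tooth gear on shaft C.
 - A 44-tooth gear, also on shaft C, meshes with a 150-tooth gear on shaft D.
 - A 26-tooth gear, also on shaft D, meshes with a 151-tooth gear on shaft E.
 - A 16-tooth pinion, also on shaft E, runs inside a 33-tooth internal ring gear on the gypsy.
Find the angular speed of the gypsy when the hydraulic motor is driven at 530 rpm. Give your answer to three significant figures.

worm 23/2 = 11.5 → 530/11.5 = 46.087 rpm
gear mesh 15/72 = 0.20833 → 46.087/0.20833 = 221.22 rpm
gear mesh 150/44 = 3.4091 → 221.22/3.4091 = 64.89 rpm
gear mesh 151/26 = 5.8077 → 64.89/5.8077 = 11.173 rpm
internal gear 33/16 = 2.0625 → 11.173/2.0625 = 5.4173 rpm

5.42 rpm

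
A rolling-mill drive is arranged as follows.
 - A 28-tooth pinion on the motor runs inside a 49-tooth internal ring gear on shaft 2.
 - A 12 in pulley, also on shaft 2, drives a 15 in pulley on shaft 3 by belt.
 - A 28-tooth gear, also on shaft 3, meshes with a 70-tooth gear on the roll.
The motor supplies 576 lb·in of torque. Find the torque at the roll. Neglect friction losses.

3150 lb·in

Internal gear: ratio = 49/28 = 1.75; torque at shaft 2 = 576 × 1.75 = 1008 lb·in.
Belt: ratio = 15/12 = 1.25; torque at shaft 3 = 1008 × 1.25 = 1260 lb·in.
Gear mesh: ratio = 70/28 = 2.5; torque at the roll = 1260 × 2.5 = 3150 lb·in.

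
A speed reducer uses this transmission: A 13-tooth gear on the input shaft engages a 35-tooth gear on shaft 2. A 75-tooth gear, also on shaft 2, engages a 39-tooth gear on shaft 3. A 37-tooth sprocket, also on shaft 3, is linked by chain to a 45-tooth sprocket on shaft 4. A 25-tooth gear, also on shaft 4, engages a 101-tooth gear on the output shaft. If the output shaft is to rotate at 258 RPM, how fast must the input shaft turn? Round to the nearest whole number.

1775 RPM

Overall ratio R = 2.6923 × 0.52 × 1.2162 × 4.04 = 6.8789.
Required input speed = output speed × R = 258 × 6.8789 = 1774.8 RPM.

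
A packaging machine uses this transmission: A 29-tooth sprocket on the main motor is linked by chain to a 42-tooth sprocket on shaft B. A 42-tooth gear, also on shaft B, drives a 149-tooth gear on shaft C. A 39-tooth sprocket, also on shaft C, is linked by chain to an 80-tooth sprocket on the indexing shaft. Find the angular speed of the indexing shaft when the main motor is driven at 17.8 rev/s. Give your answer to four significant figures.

1.689 rev/s

chain 42/29 = 1.4483 → 17.8/1.4483 = 12.29 rev/s
gear mesh 149/42 = 3.5476 → 12.29/3.5476 = 3.4644 rev/s
chain 80/39 = 2.0513 → 3.4644/2.0513 = 1.6889 rev/s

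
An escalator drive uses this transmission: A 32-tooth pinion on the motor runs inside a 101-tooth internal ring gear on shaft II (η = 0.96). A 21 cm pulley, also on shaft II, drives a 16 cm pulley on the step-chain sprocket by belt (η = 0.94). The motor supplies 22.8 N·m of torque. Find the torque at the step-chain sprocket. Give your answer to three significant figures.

internal gear 101/32 = 3.1562 → τ = 22.8·3.1562·0.96 = 69.084 N·m
belt 16/21 = 0.7619 → τ = 69.084·0.7619·0.94 = 49.477 N·m

49.5 N·m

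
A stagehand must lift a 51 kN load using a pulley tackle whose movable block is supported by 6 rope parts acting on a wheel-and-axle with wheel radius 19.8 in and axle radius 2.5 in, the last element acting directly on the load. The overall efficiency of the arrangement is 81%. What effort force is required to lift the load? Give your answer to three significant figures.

1.32 kN

Block-and-tackle MA = number of supporting rope parts = 6.
Wheel-and-axle MA = R/r = 19.8/2.5 = 7.92.
Combined ideal MA = 6 × 7.92 = 47.52.
Actual MA = 47.52 × 0.81 = 38.491.
Effort = load / actual MA = 51 / 38.491 = 1.325 kN.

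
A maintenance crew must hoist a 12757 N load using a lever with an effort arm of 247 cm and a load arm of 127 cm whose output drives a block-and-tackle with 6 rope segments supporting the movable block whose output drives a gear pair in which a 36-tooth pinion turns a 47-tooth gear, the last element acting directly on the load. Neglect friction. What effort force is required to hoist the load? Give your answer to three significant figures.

Lever MA = effort arm / load arm = 247/127 = 1.9449.
Block-and-tackle MA = number of supporting rope parts = 6.
Gear pair MA = 47/36 = 1.3056.
Combined ideal MA = 1.9449 × 6 × 1.3056 = 15.235.
Effort = load / MA = 12757 / 15.235 = 837.35 N.

837 N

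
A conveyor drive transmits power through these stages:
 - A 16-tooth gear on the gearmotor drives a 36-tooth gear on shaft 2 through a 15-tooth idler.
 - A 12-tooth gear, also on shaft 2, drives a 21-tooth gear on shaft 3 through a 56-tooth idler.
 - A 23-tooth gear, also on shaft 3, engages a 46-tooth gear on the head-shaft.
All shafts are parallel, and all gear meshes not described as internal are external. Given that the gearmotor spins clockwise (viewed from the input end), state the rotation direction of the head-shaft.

counterclockwise

the gearmotor → shaft 2: driver → idler → driven is 2 external meshes, 2 reversals → CW.
shaft 2 → shaft 3: driver → idler → driven is 2 external meshes, 2 reversals → CW.
shaft 3 → the head-shaft: external mesh, 1 reversal → CCW.
5 reversals in total — an odd number — so the head-shaft turns opposite to the gearmotor.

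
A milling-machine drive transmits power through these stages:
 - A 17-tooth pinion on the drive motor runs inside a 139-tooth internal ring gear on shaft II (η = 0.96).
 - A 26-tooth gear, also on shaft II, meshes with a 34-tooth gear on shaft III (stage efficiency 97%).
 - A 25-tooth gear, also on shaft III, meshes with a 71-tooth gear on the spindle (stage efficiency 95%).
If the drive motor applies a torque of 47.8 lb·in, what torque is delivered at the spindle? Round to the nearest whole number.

1284 lb·in

internal gear 139/17 = 8.1765 → τ = 47.8·8.1765·0.96 = 375.2 lb·in
gear mesh 34/26 = 1.3077 → τ = 375.2·1.3077·0.97 = 475.93 lb·in
gear mesh 71/25 = 2.84 → τ = 475.93·2.84·0.95 = 1284.1 lb·in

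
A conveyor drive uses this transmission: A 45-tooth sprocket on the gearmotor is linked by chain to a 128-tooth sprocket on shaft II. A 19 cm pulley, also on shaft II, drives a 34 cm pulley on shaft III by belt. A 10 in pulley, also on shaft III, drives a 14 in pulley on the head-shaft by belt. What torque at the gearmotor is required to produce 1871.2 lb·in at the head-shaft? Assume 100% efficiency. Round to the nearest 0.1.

262.6 lb·in

Overall ratio R = 2.8444 × 1.7895 × 1.4 = 7.1261.
Input torque = output torque / R = 1871.2 / 7.1261 = 262.58 lb·in.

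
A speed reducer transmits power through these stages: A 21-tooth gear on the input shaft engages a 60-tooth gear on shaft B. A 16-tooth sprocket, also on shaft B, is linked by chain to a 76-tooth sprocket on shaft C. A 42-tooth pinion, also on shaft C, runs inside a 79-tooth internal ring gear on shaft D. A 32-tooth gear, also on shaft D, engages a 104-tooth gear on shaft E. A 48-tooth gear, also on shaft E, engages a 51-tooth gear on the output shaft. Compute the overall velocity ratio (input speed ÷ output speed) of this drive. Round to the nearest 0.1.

Each stage contributes driven/driver: gear mesh 60/21 = 2.8571, chain 76/16 = 4.75, internal gear 79/42 = 1.881, gear mesh 104/32 = 3.25, gear mesh 51/48 = 1.0625.
Overall: 2.8571 × 4.75 × 1.881 × 3.25 × 1.0625 = 88.149.

88.1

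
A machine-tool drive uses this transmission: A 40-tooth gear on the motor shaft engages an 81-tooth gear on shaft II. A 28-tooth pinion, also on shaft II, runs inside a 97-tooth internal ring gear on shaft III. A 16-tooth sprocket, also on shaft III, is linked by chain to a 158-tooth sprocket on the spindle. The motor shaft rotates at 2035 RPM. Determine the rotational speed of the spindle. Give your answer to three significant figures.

29.4 RPM

gear mesh 81/40 = 2.025 → 2035/2.025 = 1004.9 RPM
internal gear 97/28 = 3.4643 → 1004.9/3.4643 = 290.09 RPM
chain 158/16 = 9.875 → 290.09/9.875 = 29.376 RPM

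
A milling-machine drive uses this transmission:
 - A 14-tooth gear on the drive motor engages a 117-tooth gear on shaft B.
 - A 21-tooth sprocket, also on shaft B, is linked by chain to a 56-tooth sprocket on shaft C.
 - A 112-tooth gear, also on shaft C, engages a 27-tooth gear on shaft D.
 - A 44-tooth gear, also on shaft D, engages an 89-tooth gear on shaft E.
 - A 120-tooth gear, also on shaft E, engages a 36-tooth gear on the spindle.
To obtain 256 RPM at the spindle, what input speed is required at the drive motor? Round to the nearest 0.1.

Overall ratio R = 8.3571 × 2.6667 × 0.24107 × 2.0227 × 0.3 = 3.2601.
Required input speed = output speed × R = 256 × 3.2601 = 834.59 RPM.

834.6 RPM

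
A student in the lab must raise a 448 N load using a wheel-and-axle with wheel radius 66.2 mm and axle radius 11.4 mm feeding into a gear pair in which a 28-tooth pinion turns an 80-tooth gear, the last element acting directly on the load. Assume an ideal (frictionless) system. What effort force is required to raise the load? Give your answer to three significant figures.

Wheel-and-axle MA = R/r = 66.2/11.4 = 5.807.
Gear pair MA = 80/28 = 2.8571.
Combined ideal MA = 5.807 × 2.8571 = 16.591.
Effort = load / MA = 448 / 16.591 = 27.002 N.

27.0 N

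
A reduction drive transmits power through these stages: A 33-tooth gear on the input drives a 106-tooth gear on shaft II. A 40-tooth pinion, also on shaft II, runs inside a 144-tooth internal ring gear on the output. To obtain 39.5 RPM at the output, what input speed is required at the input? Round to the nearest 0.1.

Overall ratio R = 3.2121 × 3.6 = 11.564.
Required input speed = output speed × R = 39.5 × 11.564 = 456.76 RPM.

456.8 RPM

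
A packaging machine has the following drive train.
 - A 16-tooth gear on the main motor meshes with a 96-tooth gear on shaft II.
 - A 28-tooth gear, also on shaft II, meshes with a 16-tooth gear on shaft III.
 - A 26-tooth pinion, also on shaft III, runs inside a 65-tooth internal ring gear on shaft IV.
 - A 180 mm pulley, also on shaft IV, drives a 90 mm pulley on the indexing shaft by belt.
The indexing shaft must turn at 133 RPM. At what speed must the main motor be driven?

Overall ratio R = 6 × 0.57143 × 2.5 × 0.5 = 4.2857.
Required input speed = output speed × R = 133 × 4.2857 = 570 RPM.

570 RPM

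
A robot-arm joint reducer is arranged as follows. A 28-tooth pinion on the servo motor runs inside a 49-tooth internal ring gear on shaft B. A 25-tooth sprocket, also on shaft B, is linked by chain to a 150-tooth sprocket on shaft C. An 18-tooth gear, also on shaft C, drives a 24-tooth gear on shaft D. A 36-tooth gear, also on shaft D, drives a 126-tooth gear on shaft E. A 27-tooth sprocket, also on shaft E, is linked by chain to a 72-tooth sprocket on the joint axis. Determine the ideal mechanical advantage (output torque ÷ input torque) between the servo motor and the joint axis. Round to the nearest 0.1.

Each stage contributes driven/driver: internal gear 49/28 = 1.75, chain 150/25 = 6, gear mesh 24/18 = 1.3333, gear mesh 126/36 = 3.5, chain 72/27 = 2.6667.
Overall: 1.75 × 6 × 1.3333 × 3.5 × 2.6667 = 130.67.

130.7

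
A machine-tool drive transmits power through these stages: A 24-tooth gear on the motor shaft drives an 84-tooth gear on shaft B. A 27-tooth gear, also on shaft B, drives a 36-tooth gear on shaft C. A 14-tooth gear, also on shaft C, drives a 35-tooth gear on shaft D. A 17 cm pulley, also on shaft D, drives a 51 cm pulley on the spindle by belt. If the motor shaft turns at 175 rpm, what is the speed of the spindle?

the motor shaft → shaft B (gear mesh, 84/24): 175 ÷ 3.5 = 50 rpm
shaft B → shaft C (gear mesh, 36/27): 50 ÷ 1.3333 = 37.5 rpm
shaft C → shaft D (gear mesh, 35/14): 37.5 ÷ 2.5 = 15 rpm
shaft D → the spindle (belt, 51/17): 15 ÷ 3 = 5 rpm

5 rpm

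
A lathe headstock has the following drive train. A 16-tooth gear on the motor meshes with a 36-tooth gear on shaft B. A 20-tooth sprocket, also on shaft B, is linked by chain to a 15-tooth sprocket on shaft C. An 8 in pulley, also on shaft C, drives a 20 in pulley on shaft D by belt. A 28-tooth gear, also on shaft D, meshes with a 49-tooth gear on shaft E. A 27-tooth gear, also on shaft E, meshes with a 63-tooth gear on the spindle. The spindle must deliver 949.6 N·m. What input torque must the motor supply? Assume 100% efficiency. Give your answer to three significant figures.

55.1 N·m

Overall ratio R = 2.25 × 0.75 × 2.5 × 1.75 × 2.3333 = 17.227.
Input torque = output torque / R = 949.6 / 17.227 = 55.124 N·m.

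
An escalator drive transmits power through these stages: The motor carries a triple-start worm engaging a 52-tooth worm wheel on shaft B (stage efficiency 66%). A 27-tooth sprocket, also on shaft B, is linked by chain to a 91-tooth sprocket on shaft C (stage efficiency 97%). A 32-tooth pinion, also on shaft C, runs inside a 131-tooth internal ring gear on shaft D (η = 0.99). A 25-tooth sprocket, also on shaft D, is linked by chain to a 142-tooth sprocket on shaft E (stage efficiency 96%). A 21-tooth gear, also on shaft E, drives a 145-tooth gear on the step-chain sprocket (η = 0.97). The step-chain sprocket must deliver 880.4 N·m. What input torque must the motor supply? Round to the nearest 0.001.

Overall ratio R = 17.333 × 3.3704 × 4.0938 × 5.68 × 6.9048 = 9379.5; overall efficiency η = 0.66 × 0.97 × 0.99 × 0.96 × 0.97 = 0.5902.
Input torque = output torque / (R × η) = 880.4 / (9379.5 × 0.5902) = 0.15904 N·m.

0.159 N·m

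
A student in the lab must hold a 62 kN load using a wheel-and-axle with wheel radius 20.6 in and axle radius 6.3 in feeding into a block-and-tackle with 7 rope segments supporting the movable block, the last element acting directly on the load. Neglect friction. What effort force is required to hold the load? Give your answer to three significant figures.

2.71 kN

Wheel-and-axle MA = R/r = 20.6/6.3 = 3.2698.
Block-and-tackle MA = number of supporting rope parts = 7.
Combined ideal MA = 3.2698 × 7 = 22.889.
Effort = load / MA = 62 / 22.889 = 2.7087 kN.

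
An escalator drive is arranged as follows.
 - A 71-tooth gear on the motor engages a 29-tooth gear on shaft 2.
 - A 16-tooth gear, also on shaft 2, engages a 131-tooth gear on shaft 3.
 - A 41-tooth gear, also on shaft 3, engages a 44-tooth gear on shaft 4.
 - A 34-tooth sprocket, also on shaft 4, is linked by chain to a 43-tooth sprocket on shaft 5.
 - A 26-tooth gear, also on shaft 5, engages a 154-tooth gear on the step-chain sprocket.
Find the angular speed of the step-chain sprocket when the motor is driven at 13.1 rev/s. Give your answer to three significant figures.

the motor → shaft 2 (gear mesh, 29/71): 13.1 ÷ 0.40845 = 32.072 rev/s
shaft 2 → shaft 3 (gear mesh, 131/16): 32.072 ÷ 8.1875 = 3.9172 rev/s
shaft 3 → shaft 4 (gear mesh, 44/41): 3.9172 ÷ 1.0732 = 3.6502 rev/s
shaft 4 → shaft 5 (chain, 43/34): 3.6502 ÷ 1.2647 = 2.8862 rev/s
shaft 5 → the step-chain sprocket (gear mesh, 154/26): 2.8862 ÷ 5.9231 = 0.48728 rev/s

0.487 rev/s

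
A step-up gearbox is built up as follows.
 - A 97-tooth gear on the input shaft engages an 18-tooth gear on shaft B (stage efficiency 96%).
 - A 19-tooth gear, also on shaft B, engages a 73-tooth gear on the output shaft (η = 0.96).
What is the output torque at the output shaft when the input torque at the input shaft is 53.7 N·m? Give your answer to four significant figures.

After the gear mesh (18/97): 53.7 × 0.18557 × 0.96 = 9.5664 N·m
After the gear mesh (73/19): 9.5664 × 3.8421 × 0.96 = 35.285 N·m

35.28 N·m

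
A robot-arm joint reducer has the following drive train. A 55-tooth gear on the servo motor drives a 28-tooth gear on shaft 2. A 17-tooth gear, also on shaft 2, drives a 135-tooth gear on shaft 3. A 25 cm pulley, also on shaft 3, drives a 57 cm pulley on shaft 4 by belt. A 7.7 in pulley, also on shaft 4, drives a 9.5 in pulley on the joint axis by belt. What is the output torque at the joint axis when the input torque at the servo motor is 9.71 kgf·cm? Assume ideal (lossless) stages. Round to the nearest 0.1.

110.4 kgf·cm

gear mesh 28/55 = 0.50909 → τ = 9.71·0.50909 = 4.9433 kgf·cm
gear mesh 135/17 = 7.9412 → τ = 4.9433·7.9412 = 39.255 kgf·cm
belt 57/25 = 2.28 → τ = 39.255·2.28 = 89.502 kgf·cm
belt 9.5/7.7 = 1.2338 → τ = 89.502·1.2338 = 110.42 kgf·cm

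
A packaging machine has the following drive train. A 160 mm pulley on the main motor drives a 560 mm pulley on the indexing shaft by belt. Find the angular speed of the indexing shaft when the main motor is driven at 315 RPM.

90 RPM

belt 560/160 = 3.5 → 315/3.5 = 90 RPM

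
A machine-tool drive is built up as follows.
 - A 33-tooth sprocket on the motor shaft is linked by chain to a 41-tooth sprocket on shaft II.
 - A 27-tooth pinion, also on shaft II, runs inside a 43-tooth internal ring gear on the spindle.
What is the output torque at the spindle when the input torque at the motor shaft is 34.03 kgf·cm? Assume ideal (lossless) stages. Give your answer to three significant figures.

After the chain (41/33): 34.03 × 1.2424 = 42.28 kgf·cm
After the internal gear (43/27): 42.28 × 1.5926 = 67.334 kgf·cm

67.3 kgf·cm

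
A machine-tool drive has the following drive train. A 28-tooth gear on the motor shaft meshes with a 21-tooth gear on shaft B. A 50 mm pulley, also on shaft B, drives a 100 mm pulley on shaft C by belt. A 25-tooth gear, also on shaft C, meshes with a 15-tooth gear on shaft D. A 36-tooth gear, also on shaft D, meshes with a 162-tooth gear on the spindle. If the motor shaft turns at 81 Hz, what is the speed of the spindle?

Gear mesh: ratio = 21/28 = 0.75, so shaft B turns at 81 / 0.75 = 108 Hz.
Belt: ratio = 100/50 = 2, so shaft C turns at 108 / 2 = 54 Hz.
Gear mesh: ratio = 15/25 = 0.6, so shaft D turns at 54 / 0.6 = 90 Hz.
Gear mesh: ratio = 162/36 = 4.5, so the spindle turns at 90 / 4.5 = 20 Hz.

20 Hz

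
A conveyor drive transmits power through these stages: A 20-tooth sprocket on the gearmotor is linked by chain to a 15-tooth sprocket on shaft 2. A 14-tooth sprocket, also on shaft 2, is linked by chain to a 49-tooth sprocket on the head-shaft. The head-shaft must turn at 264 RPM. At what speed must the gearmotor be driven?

693 RPM

Overall ratio R = 0.75 × 3.5 = 2.625.
Required input speed = output speed × R = 264 × 2.625 = 693 RPM.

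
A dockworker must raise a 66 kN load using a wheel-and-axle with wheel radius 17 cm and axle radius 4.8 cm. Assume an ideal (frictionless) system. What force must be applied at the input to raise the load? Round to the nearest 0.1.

18.6 kN

Wheel-and-axle MA = R/r = 17/4.8 = 3.5417.
Effort = load / MA = 66 / 3.5417 = 18.635 kN.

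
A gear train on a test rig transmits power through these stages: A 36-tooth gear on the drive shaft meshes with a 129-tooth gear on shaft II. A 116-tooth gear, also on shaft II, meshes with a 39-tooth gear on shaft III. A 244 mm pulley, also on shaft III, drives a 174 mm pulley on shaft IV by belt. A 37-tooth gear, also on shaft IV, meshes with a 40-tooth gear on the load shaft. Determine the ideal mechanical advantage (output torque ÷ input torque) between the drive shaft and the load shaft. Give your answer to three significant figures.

Each stage contributes driven/driver: gear mesh 129/36 = 3.5833, gear mesh 39/116 = 0.33621, belt 174/244 = 0.71311, gear mesh 40/37 = 1.0811.
Overall: 3.5833 × 0.33621 × 0.71311 × 1.0811 = 0.92878.

0.929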